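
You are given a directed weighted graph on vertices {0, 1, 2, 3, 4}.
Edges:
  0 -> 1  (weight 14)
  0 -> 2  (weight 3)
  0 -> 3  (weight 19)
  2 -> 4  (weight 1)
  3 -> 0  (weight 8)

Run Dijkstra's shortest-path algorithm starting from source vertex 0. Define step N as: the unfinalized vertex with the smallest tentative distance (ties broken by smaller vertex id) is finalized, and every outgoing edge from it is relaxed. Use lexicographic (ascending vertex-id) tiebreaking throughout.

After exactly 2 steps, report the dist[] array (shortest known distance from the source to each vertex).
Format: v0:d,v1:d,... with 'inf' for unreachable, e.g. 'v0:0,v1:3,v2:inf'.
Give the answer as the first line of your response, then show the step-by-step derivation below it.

v0:0,v1:14,v2:3,v3:19,v4:4

step 1: dist = v0:0,v1:14,v2:3,v3:19,v4:inf
step 2: dist = v0:0,v1:14,v2:3,v3:19,v4:4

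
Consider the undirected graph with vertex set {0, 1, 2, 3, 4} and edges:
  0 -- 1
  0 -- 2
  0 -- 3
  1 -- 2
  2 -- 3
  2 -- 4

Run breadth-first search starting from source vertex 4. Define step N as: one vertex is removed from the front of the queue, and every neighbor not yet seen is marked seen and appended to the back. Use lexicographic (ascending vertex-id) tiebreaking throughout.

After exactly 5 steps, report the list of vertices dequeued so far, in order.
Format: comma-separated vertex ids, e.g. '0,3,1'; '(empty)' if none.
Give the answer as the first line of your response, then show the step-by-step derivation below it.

4,2,0,1,3

step 1: dequeue 4; queue=[2]; order=4
step 2: dequeue 2; queue=[0,1,3]; order=4,2
step 3: dequeue 0; queue=[1,3]; order=4,2,0
step 4: dequeue 1; queue=[3]; order=4,2,0,1
step 5: dequeue 3; queue=[(empty)]; order=4,2,0,1,3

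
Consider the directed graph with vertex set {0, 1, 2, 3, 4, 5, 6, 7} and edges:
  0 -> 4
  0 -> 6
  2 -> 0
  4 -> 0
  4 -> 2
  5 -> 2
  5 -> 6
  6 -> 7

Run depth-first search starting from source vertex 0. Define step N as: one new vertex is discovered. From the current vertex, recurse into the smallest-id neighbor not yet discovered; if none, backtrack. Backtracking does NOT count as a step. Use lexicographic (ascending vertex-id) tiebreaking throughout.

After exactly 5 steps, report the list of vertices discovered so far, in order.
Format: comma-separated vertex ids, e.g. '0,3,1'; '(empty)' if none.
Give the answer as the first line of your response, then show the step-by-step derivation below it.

0,4,2,6,7

step 1: discover 0; path=0; order=0
step 2: discover 4; path=0>4; order=0,4
step 3: discover 2; path=0>4>2; order=0,4,2
step 4: discover 6; path=0>6; order=0,4,2,6
step 5: discover 7; path=0>6>7; order=0,4,2,6,7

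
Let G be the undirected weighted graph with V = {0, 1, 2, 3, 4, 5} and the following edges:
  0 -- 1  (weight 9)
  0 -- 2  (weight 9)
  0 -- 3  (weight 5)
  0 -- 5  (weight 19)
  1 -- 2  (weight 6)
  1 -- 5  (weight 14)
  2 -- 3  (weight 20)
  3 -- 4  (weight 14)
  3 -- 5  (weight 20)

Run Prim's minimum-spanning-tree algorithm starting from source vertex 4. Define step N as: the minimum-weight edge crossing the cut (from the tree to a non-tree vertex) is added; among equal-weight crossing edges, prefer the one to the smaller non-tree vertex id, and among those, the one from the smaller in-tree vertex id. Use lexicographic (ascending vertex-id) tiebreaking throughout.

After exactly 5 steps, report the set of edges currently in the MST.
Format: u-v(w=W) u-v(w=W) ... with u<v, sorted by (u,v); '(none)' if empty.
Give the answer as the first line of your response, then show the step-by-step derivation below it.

0-1(w=9) 0-3(w=5) 1-2(w=6) 1-5(w=14) 3-4(w=14)

step 1: add edge 3-4 (w=14); MST = {3-4(w=14)}
step 2: add edge 0-3 (w=5); MST = {0-3(w=5) 3-4(w=14)}
step 3: add edge 0-1 (w=9); MST = {0-1(w=9) 0-3(w=5) 3-4(w=14)}
step 4: add edge 1-2 (w=6); MST = {0-1(w=9) 0-3(w=5) 1-2(w=6) 3-4(w=14)}
step 5: add edge 1-5 (w=14); MST = {0-1(w=9) 0-3(w=5) 1-2(w=6) 1-5(w=14) 3-4(w=14)}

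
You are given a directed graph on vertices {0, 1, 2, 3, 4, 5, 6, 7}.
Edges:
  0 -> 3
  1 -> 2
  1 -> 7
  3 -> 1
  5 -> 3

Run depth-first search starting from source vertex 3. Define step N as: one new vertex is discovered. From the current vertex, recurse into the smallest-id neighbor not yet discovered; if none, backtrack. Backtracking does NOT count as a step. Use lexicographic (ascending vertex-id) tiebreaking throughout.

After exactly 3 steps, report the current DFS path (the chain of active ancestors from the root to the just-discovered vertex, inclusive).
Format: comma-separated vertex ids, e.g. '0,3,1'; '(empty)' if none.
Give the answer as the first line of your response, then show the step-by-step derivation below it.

3,1,2

step 1: discover 3; path=3; order=3
step 2: discover 1; path=3>1; order=3,1
step 3: discover 2; path=3>1>2; order=3,1,2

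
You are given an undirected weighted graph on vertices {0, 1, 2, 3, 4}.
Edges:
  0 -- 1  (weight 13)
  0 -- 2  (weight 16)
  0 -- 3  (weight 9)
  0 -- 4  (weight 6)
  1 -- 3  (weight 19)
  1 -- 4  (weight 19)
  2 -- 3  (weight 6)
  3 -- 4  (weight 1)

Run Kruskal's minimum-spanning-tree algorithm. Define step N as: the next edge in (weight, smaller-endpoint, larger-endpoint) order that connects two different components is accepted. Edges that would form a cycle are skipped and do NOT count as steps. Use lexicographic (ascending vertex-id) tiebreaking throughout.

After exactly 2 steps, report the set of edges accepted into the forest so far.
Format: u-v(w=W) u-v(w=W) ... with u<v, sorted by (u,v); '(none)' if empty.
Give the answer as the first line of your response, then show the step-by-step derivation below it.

0-4(w=6) 3-4(w=1)

step 1: add edge 3-4 (w=1); MST = {3-4(w=1)}
step 2: add edge 0-4 (w=6); MST = {0-4(w=6) 3-4(w=1)}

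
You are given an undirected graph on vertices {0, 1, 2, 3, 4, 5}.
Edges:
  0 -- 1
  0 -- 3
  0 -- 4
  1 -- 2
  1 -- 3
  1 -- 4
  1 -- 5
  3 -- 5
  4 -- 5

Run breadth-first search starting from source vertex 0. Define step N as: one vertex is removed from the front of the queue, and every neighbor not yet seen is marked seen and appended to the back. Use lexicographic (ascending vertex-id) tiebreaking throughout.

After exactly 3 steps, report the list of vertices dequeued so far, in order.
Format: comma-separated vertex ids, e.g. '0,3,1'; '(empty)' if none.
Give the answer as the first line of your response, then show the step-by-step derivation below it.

0,1,3

step 1: dequeue 0; queue=[1,3,4]; order=0
step 2: dequeue 1; queue=[3,4,2,5]; order=0,1
step 3: dequeue 3; queue=[4,2,5]; order=0,1,3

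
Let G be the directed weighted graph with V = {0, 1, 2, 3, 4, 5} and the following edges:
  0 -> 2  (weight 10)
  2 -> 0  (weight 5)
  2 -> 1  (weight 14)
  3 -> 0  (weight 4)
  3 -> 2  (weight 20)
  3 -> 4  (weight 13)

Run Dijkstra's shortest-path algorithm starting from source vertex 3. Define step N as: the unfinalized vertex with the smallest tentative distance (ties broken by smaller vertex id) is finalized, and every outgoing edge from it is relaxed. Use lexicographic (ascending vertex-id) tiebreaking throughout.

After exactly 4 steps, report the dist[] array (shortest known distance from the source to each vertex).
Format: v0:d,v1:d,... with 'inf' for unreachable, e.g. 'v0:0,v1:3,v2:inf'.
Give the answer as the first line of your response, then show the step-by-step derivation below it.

v0:4,v1:28,v2:14,v3:0,v4:13,v5:inf

step 1: dist = v0:4,v1:inf,v2:20,v3:0,v4:13,v5:inf
step 2: dist = v0:4,v1:inf,v2:14,v3:0,v4:13,v5:inf
step 3: dist = v0:4,v1:inf,v2:14,v3:0,v4:13,v5:inf
step 4: dist = v0:4,v1:28,v2:14,v3:0,v4:13,v5:inf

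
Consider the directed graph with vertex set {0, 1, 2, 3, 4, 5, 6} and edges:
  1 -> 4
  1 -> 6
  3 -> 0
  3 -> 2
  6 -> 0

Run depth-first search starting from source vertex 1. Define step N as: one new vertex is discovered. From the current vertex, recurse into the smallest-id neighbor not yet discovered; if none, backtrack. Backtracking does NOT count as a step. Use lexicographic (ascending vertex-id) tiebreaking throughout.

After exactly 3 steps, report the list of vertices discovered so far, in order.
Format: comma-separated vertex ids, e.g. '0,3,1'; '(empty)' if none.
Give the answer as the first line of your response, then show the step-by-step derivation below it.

1,4,6

step 1: discover 1; path=1; order=1
step 2: discover 4; path=1>4; order=1,4
step 3: discover 6; path=1>6; order=1,4,6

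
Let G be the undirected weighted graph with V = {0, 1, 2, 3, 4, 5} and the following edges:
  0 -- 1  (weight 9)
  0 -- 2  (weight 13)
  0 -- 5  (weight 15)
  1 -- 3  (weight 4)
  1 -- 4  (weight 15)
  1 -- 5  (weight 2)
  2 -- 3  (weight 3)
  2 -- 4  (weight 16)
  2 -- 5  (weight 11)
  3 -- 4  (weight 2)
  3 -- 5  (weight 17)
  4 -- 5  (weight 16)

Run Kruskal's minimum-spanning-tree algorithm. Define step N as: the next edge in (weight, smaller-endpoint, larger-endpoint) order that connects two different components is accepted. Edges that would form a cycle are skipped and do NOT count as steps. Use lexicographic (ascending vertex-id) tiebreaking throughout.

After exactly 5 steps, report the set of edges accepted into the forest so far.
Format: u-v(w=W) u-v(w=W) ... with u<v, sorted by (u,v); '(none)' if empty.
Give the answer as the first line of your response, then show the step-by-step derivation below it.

0-1(w=9) 1-3(w=4) 1-5(w=2) 2-3(w=3) 3-4(w=2)

step 1: add edge 1-5 (w=2); MST = {1-5(w=2)}
step 2: add edge 3-4 (w=2); MST = {1-5(w=2) 3-4(w=2)}
step 3: add edge 2-3 (w=3); MST = {1-5(w=2) 2-3(w=3) 3-4(w=2)}
step 4: add edge 1-3 (w=4); MST = {1-3(w=4) 1-5(w=2) 2-3(w=3) 3-4(w=2)}
step 5: add edge 0-1 (w=9); MST = {0-1(w=9) 1-3(w=4) 1-5(w=2) 2-3(w=3) 3-4(w=2)}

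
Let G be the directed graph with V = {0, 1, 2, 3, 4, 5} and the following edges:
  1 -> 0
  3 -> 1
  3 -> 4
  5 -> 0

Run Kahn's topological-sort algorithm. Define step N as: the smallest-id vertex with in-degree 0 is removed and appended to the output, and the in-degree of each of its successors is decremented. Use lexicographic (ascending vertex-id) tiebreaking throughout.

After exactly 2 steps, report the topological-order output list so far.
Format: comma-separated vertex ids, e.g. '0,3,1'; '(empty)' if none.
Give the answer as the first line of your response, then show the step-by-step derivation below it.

2,3

step 1: output 2; order=[2]; indeg=(2,1,0,0,1,0)
step 2: output 3; order=[2,3]; indeg=(2,0,0,0,0,0)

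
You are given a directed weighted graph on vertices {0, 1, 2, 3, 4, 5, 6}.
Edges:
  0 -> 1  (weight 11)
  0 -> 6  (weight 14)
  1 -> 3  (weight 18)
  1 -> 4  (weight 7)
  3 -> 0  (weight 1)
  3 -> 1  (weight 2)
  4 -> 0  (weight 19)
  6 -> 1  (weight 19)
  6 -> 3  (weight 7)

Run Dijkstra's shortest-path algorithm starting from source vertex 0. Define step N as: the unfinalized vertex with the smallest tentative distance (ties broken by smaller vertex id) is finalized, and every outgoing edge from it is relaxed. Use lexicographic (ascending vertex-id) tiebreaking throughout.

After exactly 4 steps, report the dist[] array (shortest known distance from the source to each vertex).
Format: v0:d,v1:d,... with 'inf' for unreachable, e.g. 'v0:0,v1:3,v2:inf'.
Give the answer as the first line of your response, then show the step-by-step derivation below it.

v0:0,v1:11,v2:inf,v3:21,v4:18,v5:inf,v6:14

step 1: dist = v0:0,v1:11,v2:inf,v3:inf,v4:inf,v5:inf,v6:14
step 2: dist = v0:0,v1:11,v2:inf,v3:29,v4:18,v5:inf,v6:14
step 3: dist = v0:0,v1:11,v2:inf,v3:21,v4:18,v5:inf,v6:14
step 4: dist = v0:0,v1:11,v2:inf,v3:21,v4:18,v5:inf,v6:14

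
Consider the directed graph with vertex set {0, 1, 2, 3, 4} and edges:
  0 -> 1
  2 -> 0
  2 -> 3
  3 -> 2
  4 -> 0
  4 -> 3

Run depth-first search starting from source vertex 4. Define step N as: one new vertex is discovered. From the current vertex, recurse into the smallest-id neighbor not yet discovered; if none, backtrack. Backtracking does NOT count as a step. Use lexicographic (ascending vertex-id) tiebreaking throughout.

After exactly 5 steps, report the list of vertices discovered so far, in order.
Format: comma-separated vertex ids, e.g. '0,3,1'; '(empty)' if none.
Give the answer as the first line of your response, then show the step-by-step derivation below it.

4,0,1,3,2

step 1: discover 4; path=4; order=4
step 2: discover 0; path=4>0; order=4,0
step 3: discover 1; path=4>0>1; order=4,0,1
step 4: discover 3; path=4>3; order=4,0,1,3
step 5: discover 2; path=4>3>2; order=4,0,1,3,2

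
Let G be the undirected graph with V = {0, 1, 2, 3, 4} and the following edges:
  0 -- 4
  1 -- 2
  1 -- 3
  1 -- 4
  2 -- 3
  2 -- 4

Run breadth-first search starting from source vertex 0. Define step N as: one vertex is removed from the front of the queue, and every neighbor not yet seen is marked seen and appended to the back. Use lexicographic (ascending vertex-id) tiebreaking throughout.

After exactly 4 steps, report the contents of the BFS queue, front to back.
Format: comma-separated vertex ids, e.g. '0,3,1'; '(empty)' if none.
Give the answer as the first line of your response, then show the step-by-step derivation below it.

3

step 1: dequeue 0; queue=[4]; order=0
step 2: dequeue 4; queue=[1,2]; order=0,4
step 3: dequeue 1; queue=[2,3]; order=0,4,1
step 4: dequeue 2; queue=[3]; order=0,4,1,2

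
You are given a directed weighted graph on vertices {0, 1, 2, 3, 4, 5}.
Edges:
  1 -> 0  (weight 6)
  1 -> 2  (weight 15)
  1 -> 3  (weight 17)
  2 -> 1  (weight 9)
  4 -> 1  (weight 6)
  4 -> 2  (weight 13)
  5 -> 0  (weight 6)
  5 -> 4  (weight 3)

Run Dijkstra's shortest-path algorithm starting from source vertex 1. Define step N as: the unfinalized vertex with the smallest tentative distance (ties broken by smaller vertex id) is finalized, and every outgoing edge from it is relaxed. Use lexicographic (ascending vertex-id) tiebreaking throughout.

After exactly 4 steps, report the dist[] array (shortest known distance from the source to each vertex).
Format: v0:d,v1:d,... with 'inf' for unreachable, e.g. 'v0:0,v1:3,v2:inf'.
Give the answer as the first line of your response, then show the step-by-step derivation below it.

v0:6,v1:0,v2:15,v3:17,v4:inf,v5:inf

step 1: dist = v0:6,v1:0,v2:15,v3:17,v4:inf,v5:inf
step 2: dist = v0:6,v1:0,v2:15,v3:17,v4:inf,v5:inf
step 3: dist = v0:6,v1:0,v2:15,v3:17,v4:inf,v5:inf
step 4: dist = v0:6,v1:0,v2:15,v3:17,v4:inf,v5:inf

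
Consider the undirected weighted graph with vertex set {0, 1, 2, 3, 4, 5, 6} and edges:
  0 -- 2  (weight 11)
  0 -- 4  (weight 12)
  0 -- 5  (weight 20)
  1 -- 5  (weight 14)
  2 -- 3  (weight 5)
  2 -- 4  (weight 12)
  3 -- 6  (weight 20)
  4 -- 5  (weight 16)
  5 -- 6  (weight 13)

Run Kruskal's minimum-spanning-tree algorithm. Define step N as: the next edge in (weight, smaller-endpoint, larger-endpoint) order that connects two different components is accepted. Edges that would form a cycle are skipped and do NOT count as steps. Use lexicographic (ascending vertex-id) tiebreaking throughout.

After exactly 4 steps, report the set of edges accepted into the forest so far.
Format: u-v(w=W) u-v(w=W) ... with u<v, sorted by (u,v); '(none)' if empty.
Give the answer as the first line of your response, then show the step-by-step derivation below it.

0-2(w=11) 0-4(w=12) 2-3(w=5) 5-6(w=13)

step 1: add edge 2-3 (w=5); MST = {2-3(w=5)}
step 2: add edge 0-2 (w=11); MST = {0-2(w=11) 2-3(w=5)}
step 3: add edge 0-4 (w=12); MST = {0-2(w=11) 0-4(w=12) 2-3(w=5)}
step 4: add edge 5-6 (w=13); MST = {0-2(w=11) 0-4(w=12) 2-3(w=5) 5-6(w=13)}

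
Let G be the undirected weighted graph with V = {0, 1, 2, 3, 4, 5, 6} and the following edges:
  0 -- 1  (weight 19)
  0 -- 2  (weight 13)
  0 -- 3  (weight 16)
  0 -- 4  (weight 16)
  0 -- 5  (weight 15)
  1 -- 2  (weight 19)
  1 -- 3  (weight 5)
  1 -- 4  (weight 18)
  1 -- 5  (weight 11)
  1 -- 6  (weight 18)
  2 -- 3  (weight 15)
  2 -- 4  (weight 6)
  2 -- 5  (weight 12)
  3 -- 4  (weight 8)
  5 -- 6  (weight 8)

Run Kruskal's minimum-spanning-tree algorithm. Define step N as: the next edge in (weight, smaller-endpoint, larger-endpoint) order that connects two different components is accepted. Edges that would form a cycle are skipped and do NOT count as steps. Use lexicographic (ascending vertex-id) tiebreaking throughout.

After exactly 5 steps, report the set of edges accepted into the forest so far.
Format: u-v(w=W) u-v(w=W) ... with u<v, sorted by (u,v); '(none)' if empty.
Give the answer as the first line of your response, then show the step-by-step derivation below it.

1-3(w=5) 1-5(w=11) 2-4(w=6) 3-4(w=8) 5-6(w=8)

step 1: add edge 1-3 (w=5); MST = {1-3(w=5)}
step 2: add edge 2-4 (w=6); MST = {1-3(w=5) 2-4(w=6)}
step 3: add edge 3-4 (w=8); MST = {1-3(w=5) 2-4(w=6) 3-4(w=8)}
step 4: add edge 5-6 (w=8); MST = {1-3(w=5) 2-4(w=6) 3-4(w=8) 5-6(w=8)}
step 5: add edge 1-5 (w=11); MST = {1-3(w=5) 1-5(w=11) 2-4(w=6) 3-4(w=8) 5-6(w=8)}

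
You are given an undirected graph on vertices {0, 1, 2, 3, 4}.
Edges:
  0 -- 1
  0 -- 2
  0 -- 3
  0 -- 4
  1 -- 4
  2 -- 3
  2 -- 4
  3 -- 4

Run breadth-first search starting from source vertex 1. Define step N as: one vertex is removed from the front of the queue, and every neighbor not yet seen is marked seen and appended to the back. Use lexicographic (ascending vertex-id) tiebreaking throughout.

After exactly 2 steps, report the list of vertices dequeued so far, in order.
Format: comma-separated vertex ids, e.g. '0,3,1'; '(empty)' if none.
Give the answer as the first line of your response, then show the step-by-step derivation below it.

1,0

step 1: dequeue 1; queue=[0,4]; order=1
step 2: dequeue 0; queue=[4,2,3]; order=1,0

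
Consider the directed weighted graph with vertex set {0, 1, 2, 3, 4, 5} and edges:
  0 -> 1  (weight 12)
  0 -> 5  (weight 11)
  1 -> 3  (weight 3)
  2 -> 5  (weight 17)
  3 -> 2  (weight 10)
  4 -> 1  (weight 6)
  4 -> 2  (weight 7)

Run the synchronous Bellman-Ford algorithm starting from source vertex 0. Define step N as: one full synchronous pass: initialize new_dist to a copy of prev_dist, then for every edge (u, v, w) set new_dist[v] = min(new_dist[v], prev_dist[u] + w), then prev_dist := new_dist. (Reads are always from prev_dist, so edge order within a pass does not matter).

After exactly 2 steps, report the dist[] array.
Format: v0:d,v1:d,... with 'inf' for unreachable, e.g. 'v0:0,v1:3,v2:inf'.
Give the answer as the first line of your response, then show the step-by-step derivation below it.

v0:0,v1:12,v2:inf,v3:15,v4:inf,v5:11

step 1: dist = v0:0,v1:12,v2:inf,v3:inf,v4:inf,v5:11
step 2: dist = v0:0,v1:12,v2:inf,v3:15,v4:inf,v5:11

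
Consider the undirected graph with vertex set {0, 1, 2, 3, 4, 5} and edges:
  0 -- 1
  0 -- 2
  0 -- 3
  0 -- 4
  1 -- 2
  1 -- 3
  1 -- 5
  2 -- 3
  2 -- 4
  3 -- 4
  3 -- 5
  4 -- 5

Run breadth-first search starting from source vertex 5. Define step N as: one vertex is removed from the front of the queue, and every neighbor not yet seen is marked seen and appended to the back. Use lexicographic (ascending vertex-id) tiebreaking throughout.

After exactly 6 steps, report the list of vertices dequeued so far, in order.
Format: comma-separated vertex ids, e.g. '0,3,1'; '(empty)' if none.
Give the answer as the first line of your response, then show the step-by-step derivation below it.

5,1,3,4,0,2

step 1: dequeue 5; queue=[1,3,4]; order=5
step 2: dequeue 1; queue=[3,4,0,2]; order=5,1
step 3: dequeue 3; queue=[4,0,2]; order=5,1,3
step 4: dequeue 4; queue=[0,2]; order=5,1,3,4
step 5: dequeue 0; queue=[2]; order=5,1,3,4,0
step 6: dequeue 2; queue=[(empty)]; order=5,1,3,4,0,2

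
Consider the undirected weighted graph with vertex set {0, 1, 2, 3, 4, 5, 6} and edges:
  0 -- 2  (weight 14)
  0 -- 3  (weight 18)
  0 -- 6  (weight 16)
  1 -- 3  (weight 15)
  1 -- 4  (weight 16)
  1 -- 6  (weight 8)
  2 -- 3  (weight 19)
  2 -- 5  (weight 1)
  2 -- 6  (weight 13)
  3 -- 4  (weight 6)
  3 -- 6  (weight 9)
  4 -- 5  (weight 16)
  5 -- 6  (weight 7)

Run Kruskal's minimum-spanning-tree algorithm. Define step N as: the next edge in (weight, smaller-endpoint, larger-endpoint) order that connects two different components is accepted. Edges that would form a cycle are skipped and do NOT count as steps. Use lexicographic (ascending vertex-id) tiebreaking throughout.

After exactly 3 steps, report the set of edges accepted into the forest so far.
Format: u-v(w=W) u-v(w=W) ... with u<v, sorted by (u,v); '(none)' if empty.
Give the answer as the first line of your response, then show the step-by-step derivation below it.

2-5(w=1) 3-4(w=6) 5-6(w=7)

step 1: add edge 2-5 (w=1); MST = {2-5(w=1)}
step 2: add edge 3-4 (w=6); MST = {2-5(w=1) 3-4(w=6)}
step 3: add edge 5-6 (w=7); MST = {2-5(w=1) 3-4(w=6) 5-6(w=7)}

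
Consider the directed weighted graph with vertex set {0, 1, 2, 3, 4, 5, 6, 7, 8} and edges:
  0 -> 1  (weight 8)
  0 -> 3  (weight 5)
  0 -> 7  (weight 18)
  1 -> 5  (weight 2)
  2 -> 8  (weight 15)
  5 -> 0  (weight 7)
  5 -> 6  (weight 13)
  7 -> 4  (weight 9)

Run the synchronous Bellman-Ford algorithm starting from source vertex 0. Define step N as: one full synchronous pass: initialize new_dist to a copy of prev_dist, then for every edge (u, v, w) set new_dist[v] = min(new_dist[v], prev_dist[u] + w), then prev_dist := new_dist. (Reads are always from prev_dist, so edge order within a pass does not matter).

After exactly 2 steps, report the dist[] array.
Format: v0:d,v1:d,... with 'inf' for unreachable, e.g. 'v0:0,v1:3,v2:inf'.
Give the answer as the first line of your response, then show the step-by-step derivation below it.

v0:0,v1:8,v2:inf,v3:5,v4:27,v5:10,v6:inf,v7:18,v8:inf

step 1: dist = v0:0,v1:8,v2:inf,v3:5,v4:inf,v5:inf,v6:inf,v7:18,v8:inf
step 2: dist = v0:0,v1:8,v2:inf,v3:5,v4:27,v5:10,v6:inf,v7:18,v8:inf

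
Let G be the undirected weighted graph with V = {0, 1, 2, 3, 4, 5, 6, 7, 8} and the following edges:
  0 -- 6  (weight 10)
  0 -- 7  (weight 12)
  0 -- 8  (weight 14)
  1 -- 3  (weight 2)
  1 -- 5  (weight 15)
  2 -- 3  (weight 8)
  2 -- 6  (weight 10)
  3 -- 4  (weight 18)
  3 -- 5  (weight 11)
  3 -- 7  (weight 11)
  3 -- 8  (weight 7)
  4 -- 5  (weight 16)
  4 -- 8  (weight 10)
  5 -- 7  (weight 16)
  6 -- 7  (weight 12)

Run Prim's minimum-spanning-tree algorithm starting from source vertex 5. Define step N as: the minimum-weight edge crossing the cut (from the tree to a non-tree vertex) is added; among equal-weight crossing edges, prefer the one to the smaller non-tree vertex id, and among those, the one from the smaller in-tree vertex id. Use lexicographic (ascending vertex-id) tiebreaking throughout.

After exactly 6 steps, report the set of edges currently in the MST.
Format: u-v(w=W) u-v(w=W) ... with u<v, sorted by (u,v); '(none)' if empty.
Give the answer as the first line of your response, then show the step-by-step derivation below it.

1-3(w=2) 2-3(w=8) 2-6(w=10) 3-5(w=11) 3-8(w=7) 4-8(w=10)

step 1: add edge 3-5 (w=11); MST = {3-5(w=11)}
step 2: add edge 1-3 (w=2); MST = {1-3(w=2) 3-5(w=11)}
step 3: add edge 3-8 (w=7); MST = {1-3(w=2) 3-5(w=11) 3-8(w=7)}
step 4: add edge 2-3 (w=8); MST = {1-3(w=2) 2-3(w=8) 3-5(w=11) 3-8(w=7)}
step 5: add edge 4-8 (w=10); MST = {1-3(w=2) 2-3(w=8) 3-5(w=11) 3-8(w=7) 4-8(w=10)}
step 6: add edge 2-6 (w=10); MST = {1-3(w=2) 2-3(w=8) 2-6(w=10) 3-5(w=11) 3-8(w=7) 4-8(w=10)}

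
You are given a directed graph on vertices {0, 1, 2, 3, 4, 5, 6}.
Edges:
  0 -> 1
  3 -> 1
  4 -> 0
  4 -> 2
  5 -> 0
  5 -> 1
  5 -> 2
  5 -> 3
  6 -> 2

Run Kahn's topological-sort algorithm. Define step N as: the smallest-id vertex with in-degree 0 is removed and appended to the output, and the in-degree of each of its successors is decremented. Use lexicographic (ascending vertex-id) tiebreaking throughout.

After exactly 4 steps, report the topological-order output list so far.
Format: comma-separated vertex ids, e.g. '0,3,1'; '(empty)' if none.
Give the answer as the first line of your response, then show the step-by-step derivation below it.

4,5,0,3

step 1: output 4; order=[4]; indeg=(1,3,2,1,0,0,0)
step 2: output 5; order=[4,5]; indeg=(0,2,1,0,0,0,0)
step 3: output 0; order=[4,5,0]; indeg=(0,1,1,0,0,0,0)
step 4: output 3; order=[4,5,0,3]; indeg=(0,0,1,0,0,0,0)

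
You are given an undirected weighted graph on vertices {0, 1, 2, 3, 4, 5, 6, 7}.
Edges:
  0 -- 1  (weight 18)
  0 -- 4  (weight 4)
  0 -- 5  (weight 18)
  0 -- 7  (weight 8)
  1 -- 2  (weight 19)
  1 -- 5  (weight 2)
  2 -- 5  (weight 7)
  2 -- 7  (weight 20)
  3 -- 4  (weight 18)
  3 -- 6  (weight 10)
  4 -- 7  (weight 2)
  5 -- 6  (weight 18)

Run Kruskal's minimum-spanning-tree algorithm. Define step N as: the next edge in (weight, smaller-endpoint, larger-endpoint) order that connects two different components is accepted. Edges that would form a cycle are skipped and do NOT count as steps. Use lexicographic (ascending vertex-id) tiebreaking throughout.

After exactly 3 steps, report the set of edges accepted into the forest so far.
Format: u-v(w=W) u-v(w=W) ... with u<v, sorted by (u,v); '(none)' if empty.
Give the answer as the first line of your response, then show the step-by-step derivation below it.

0-4(w=4) 1-5(w=2) 4-7(w=2)

step 1: add edge 1-5 (w=2); MST = {1-5(w=2)}
step 2: add edge 4-7 (w=2); MST = {1-5(w=2) 4-7(w=2)}
step 3: add edge 0-4 (w=4); MST = {0-4(w=4) 1-5(w=2) 4-7(w=2)}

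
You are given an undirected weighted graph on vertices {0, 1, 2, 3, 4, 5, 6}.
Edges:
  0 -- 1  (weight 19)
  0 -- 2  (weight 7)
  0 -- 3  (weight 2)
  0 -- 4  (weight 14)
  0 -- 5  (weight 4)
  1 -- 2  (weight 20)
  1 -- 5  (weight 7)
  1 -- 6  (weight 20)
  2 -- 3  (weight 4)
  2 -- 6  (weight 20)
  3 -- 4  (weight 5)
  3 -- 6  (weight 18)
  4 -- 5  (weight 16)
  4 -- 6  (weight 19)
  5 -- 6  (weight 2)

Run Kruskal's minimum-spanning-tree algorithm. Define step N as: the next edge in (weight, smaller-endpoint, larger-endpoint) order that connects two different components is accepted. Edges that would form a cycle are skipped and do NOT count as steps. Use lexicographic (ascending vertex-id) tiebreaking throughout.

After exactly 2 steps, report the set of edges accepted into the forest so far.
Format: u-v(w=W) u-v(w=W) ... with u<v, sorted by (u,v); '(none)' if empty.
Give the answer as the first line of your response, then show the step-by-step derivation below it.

0-3(w=2) 5-6(w=2)

step 1: add edge 0-3 (w=2); MST = {0-3(w=2)}
step 2: add edge 5-6 (w=2); MST = {0-3(w=2) 5-6(w=2)}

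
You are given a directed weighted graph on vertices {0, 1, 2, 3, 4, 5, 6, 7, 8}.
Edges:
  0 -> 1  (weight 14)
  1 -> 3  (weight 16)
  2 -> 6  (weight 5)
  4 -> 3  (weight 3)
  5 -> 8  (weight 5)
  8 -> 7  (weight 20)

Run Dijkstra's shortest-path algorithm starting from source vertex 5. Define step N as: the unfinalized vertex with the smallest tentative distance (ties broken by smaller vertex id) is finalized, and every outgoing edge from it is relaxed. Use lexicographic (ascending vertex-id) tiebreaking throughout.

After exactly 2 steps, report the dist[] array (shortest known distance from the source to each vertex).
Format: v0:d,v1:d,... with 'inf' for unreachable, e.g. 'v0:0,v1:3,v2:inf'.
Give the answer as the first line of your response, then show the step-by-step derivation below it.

v0:inf,v1:inf,v2:inf,v3:inf,v4:inf,v5:0,v6:inf,v7:25,v8:5

step 1: dist = v0:inf,v1:inf,v2:inf,v3:inf,v4:inf,v5:0,v6:inf,v7:inf,v8:5
step 2: dist = v0:inf,v1:inf,v2:inf,v3:inf,v4:inf,v5:0,v6:inf,v7:25,v8:5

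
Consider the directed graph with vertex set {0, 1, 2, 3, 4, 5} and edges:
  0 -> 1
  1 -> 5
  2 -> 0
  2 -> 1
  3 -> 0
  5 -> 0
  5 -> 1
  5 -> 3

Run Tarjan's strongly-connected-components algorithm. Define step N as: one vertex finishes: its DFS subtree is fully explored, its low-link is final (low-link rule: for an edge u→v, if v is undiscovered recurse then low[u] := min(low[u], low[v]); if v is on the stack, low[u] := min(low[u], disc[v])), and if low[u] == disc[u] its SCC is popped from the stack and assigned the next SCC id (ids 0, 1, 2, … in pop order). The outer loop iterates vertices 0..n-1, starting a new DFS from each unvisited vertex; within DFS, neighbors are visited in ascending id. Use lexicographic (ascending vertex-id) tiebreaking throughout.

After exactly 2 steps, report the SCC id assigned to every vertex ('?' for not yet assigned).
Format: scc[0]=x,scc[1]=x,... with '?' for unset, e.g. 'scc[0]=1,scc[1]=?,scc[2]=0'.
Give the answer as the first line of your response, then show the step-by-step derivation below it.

scc[0]=?,scc[1]=?,scc[2]=?,scc[3]=?,scc[4]=?,scc[5]=?

step 1: low=(low[0]=0,low[1]=1,low[2]=?,low[3]=0,low[4]=?,low[5]=0); scc=(scc[0]=?,scc[1]=?,scc[2]=?,scc[3]=?,scc[4]=?,scc[5]=?)
step 2: low=(low[0]=0,low[1]=1,low[2]=?,low[3]=0,low[4]=?,low[5]=0); scc=(scc[0]=?,scc[1]=?,scc[2]=?,scc[3]=?,scc[4]=?,scc[5]=?)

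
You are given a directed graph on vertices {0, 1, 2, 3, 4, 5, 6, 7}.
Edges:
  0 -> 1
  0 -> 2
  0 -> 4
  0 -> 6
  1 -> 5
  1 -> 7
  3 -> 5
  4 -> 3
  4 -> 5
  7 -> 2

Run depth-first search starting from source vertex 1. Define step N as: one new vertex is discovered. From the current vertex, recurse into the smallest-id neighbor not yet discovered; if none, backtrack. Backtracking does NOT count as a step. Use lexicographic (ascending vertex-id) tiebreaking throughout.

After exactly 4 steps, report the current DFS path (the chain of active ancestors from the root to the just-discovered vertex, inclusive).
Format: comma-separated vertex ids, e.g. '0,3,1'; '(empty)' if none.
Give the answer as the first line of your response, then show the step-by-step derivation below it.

1,7,2

step 1: discover 1; path=1; order=1
step 2: discover 5; path=1>5; order=1,5
step 3: discover 7; path=1>7; order=1,5,7
step 4: discover 2; path=1>7>2; order=1,5,7,2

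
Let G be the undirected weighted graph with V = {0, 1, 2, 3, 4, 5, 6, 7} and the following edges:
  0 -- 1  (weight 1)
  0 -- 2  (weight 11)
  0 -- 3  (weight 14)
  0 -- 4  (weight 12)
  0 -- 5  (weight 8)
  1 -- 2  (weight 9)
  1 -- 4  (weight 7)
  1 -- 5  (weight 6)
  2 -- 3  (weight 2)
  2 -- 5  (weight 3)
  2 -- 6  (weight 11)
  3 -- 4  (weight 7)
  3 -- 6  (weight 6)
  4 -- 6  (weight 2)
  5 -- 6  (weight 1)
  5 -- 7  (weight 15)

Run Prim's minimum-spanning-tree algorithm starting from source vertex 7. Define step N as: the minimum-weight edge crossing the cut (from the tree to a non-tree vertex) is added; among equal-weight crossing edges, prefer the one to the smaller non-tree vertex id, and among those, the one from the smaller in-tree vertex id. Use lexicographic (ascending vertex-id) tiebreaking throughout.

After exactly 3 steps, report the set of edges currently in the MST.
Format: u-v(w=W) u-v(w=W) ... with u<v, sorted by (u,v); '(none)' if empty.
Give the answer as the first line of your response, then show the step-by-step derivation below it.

4-6(w=2) 5-6(w=1) 5-7(w=15)

step 1: add edge 5-7 (w=15); MST = {5-7(w=15)}
step 2: add edge 5-6 (w=1); MST = {5-6(w=1) 5-7(w=15)}
step 3: add edge 4-6 (w=2); MST = {4-6(w=2) 5-6(w=1) 5-7(w=15)}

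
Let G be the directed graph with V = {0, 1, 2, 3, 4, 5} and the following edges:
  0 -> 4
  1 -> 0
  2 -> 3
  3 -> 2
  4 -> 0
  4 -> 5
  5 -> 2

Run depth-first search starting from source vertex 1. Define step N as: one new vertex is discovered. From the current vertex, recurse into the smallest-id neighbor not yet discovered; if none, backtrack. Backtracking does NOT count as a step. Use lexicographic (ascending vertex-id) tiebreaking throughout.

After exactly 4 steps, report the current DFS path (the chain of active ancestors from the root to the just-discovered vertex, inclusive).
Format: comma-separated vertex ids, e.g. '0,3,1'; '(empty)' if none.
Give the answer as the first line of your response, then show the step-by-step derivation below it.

1,0,4,5

step 1: discover 1; path=1; order=1
step 2: discover 0; path=1>0; order=1,0
step 3: discover 4; path=1>0>4; order=1,0,4
step 4: discover 5; path=1>0>4>5; order=1,0,4,5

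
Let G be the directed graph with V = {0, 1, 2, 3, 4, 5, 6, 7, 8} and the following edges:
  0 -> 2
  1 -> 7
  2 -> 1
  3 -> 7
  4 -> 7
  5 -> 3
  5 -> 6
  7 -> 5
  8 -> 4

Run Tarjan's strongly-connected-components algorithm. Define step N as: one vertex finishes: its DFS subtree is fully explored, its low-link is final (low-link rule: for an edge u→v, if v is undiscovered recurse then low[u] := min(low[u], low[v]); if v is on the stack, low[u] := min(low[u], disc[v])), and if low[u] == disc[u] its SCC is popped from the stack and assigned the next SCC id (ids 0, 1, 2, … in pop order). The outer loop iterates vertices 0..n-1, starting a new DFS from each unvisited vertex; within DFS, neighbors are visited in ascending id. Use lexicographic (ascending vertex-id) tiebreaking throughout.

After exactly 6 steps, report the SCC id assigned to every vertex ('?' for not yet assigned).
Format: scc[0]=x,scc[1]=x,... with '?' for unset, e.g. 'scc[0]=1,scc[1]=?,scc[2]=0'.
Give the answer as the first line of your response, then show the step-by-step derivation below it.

scc[0]=?,scc[1]=2,scc[2]=3,scc[3]=1,scc[4]=?,scc[5]=1,scc[6]=0,scc[7]=1,scc[8]=?

step 1: low=(low[0]=0,low[1]=2,low[2]=1,low[3]=3,low[4]=?,low[5]=4,low[6]=?,low[7]=3,low[8]=?); scc=(scc[0]=?,scc[1]=?,scc[2]=?,scc[3]=?,scc[4]=?,scc[5]=?,scc[6]=?,scc[7]=?,scc[8]=?)
step 2: low=(low[0]=0,low[1]=2,low[2]=1,low[3]=3,low[4]=?,low[5]=3,low[6]=6,low[7]=3,low[8]=?); scc=(scc[0]=?,scc[1]=?,scc[2]=?,scc[3]=?,scc[4]=?,scc[5]=?,scc[6]=0,scc[7]=?,scc[8]=?)
step 3: low=(low[0]=0,low[1]=2,low[2]=1,low[3]=3,low[4]=?,low[5]=3,low[6]=6,low[7]=3,low[8]=?); scc=(scc[0]=?,scc[1]=?,scc[2]=?,scc[3]=?,scc[4]=?,scc[5]=?,scc[6]=0,scc[7]=?,scc[8]=?)
step 4: low=(low[0]=0,low[1]=2,low[2]=1,low[3]=3,low[4]=?,low[5]=3,low[6]=6,low[7]=3,low[8]=?); scc=(scc[0]=?,scc[1]=?,scc[2]=?,scc[3]=1,scc[4]=?,scc[5]=1,scc[6]=0,scc[7]=1,scc[8]=?)
step 5: low=(low[0]=0,low[1]=2,low[2]=1,low[3]=3,low[4]=?,low[5]=3,low[6]=6,low[7]=3,low[8]=?); scc=(scc[0]=?,scc[1]=2,scc[2]=?,scc[3]=1,scc[4]=?,scc[5]=1,scc[6]=0,scc[7]=1,scc[8]=?)
step 6: low=(low[0]=0,low[1]=2,low[2]=1,low[3]=3,low[4]=?,low[5]=3,low[6]=6,low[7]=3,low[8]=?); scc=(scc[0]=?,scc[1]=2,scc[2]=3,scc[3]=1,scc[4]=?,scc[5]=1,scc[6]=0,scc[7]=1,scc[8]=?)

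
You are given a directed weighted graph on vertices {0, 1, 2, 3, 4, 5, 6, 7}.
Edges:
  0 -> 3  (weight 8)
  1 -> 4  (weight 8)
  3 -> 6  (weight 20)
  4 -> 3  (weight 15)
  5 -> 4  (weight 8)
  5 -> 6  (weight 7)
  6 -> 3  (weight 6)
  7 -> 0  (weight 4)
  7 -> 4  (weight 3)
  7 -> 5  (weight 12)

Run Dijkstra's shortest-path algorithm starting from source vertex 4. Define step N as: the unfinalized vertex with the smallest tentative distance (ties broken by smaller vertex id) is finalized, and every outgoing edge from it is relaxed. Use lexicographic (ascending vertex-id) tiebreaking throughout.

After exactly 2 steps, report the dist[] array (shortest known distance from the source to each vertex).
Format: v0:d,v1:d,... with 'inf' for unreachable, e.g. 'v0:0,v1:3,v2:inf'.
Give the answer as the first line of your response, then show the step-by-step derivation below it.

v0:inf,v1:inf,v2:inf,v3:15,v4:0,v5:inf,v6:35,v7:inf

step 1: dist = v0:inf,v1:inf,v2:inf,v3:15,v4:0,v5:inf,v6:inf,v7:inf
step 2: dist = v0:inf,v1:inf,v2:inf,v3:15,v4:0,v5:inf,v6:35,v7:inf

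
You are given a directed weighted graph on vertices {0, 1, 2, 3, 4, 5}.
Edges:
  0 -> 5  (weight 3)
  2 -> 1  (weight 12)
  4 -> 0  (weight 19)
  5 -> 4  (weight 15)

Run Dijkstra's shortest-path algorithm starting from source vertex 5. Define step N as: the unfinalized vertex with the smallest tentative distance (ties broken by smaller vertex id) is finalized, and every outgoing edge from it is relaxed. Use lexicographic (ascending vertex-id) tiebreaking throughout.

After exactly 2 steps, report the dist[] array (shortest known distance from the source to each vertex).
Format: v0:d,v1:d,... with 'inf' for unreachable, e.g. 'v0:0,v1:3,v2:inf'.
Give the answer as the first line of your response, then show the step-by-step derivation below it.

v0:34,v1:inf,v2:inf,v3:inf,v4:15,v5:0

step 1: dist = v0:inf,v1:inf,v2:inf,v3:inf,v4:15,v5:0
step 2: dist = v0:34,v1:inf,v2:inf,v3:inf,v4:15,v5:0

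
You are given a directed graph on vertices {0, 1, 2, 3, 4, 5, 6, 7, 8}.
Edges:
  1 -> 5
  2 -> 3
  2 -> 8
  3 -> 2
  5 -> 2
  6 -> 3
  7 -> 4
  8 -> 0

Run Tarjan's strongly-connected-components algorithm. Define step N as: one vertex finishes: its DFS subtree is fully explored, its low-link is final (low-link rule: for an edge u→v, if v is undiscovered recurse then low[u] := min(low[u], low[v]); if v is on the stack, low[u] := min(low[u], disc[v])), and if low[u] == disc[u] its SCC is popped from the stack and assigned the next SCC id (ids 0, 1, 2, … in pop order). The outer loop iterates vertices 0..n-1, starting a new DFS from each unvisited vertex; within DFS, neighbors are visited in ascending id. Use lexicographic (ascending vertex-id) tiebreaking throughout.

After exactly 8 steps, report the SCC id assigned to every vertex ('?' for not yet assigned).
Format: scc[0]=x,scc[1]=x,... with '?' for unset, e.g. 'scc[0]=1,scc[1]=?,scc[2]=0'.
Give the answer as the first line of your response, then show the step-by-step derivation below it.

scc[0]=0,scc[1]=4,scc[2]=2,scc[3]=2,scc[4]=5,scc[5]=3,scc[6]=6,scc[7]=?,scc[8]=1

step 1: low=(low[0]=0,low[1]=?,low[2]=?,low[3]=?,low[4]=?,low[5]=?,low[6]=?,low[7]=?,low[8]=?); scc=(scc[0]=0,scc[1]=?,scc[2]=?,scc[3]=?,scc[4]=?,scc[5]=?,scc[6]=?,scc[7]=?,scc[8]=?)
step 2: low=(low[0]=0,low[1]=1,low[2]=3,low[3]=3,low[4]=?,low[5]=2,low[6]=?,low[7]=?,low[8]=?); scc=(scc[0]=0,scc[1]=?,scc[2]=?,scc[3]=?,scc[4]=?,scc[5]=?,scc[6]=?,scc[7]=?,scc[8]=?)
step 3: low=(low[0]=0,low[1]=1,low[2]=3,low[3]=3,low[4]=?,low[5]=2,low[6]=?,low[7]=?,low[8]=5); scc=(scc[0]=0,scc[1]=?,scc[2]=?,scc[3]=?,scc[4]=?,scc[5]=?,scc[6]=?,scc[7]=?,scc[8]=1)
step 4: low=(low[0]=0,low[1]=1,low[2]=3,low[3]=3,low[4]=?,low[5]=2,low[6]=?,low[7]=?,low[8]=5); scc=(scc[0]=0,scc[1]=?,scc[2]=2,scc[3]=2,scc[4]=?,scc[5]=?,scc[6]=?,scc[7]=?,scc[8]=1)
step 5: low=(low[0]=0,low[1]=1,low[2]=3,low[3]=3,low[4]=?,low[5]=2,low[6]=?,low[7]=?,low[8]=5); scc=(scc[0]=0,scc[1]=?,scc[2]=2,scc[3]=2,scc[4]=?,scc[5]=3,scc[6]=?,scc[7]=?,scc[8]=1)
step 6: low=(low[0]=0,low[1]=1,low[2]=3,low[3]=3,low[4]=?,low[5]=2,low[6]=?,low[7]=?,low[8]=5); scc=(scc[0]=0,scc[1]=4,scc[2]=2,scc[3]=2,scc[4]=?,scc[5]=3,scc[6]=?,scc[7]=?,scc[8]=1)
step 7: low=(low[0]=0,low[1]=1,low[2]=3,low[3]=3,low[4]=6,low[5]=2,low[6]=?,low[7]=?,low[8]=5); scc=(scc[0]=0,scc[1]=4,scc[2]=2,scc[3]=2,scc[4]=5,scc[5]=3,scc[6]=?,scc[7]=?,scc[8]=1)
step 8: low=(low[0]=0,low[1]=1,low[2]=3,low[3]=3,low[4]=6,low[5]=2,low[6]=7,low[7]=?,low[8]=5); scc=(scc[0]=0,scc[1]=4,scc[2]=2,scc[3]=2,scc[4]=5,scc[5]=3,scc[6]=6,scc[7]=?,scc[8]=1)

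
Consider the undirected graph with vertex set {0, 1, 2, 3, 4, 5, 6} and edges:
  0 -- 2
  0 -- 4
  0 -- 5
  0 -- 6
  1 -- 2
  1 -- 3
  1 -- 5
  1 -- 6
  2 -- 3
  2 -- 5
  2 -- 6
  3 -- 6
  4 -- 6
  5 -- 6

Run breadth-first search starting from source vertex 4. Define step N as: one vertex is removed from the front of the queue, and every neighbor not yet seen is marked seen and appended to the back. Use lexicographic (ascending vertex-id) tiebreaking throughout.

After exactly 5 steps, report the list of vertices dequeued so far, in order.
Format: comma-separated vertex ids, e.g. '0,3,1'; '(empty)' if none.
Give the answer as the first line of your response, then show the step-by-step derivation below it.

4,0,6,2,5

step 1: dequeue 4; queue=[0,6]; order=4
step 2: dequeue 0; queue=[6,2,5]; order=4,0
step 3: dequeue 6; queue=[2,5,1,3]; order=4,0,6
step 4: dequeue 2; queue=[5,1,3]; order=4,0,6,2
step 5: dequeue 5; queue=[1,3]; order=4,0,6,2,5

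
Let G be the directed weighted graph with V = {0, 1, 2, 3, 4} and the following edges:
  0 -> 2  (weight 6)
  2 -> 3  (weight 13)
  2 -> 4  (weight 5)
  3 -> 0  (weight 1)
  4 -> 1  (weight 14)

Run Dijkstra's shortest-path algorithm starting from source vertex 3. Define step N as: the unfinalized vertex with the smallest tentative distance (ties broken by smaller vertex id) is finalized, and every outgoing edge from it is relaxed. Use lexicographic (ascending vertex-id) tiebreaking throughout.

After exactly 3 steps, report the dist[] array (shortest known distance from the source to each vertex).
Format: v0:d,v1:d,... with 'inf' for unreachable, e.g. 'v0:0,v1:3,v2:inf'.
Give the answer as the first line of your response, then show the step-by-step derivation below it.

v0:1,v1:inf,v2:7,v3:0,v4:12

step 1: dist = v0:1,v1:inf,v2:inf,v3:0,v4:inf
step 2: dist = v0:1,v1:inf,v2:7,v3:0,v4:inf
step 3: dist = v0:1,v1:inf,v2:7,v3:0,v4:12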